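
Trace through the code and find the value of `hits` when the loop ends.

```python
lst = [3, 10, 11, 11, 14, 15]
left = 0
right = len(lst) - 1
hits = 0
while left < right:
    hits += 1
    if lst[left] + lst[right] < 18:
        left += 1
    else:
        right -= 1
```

Let's trace through this code step by step.

Initialize: lst = [3, 10, 11, 11, 14, 15]
Initialize: left = 0
Initialize: right = 5
Initialize: hits = 0
Entering loop: while left < right:
After iteration 1: left = 0, right = 4, hits = 1
After iteration 2: left = 1, right = 4, hits = 2
After iteration 3: left = 1, right = 3, hits = 3
After iteration 4: left = 1, right = 2, hits = 4
After iteration 5: left = 1, right = 1, hits = 5
Loop ends.

Final answer: 5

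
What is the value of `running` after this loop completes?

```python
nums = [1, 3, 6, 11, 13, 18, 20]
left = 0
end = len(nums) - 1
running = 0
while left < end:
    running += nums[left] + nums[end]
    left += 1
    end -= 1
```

Let's trace through this code step by step.

Initialize: nums = [1, 3, 6, 11, 13, 18, 20]
Initialize: left = 0
Initialize: end = 6
Initialize: running = 0
Entering loop: while left < end:
After iteration 1: left = 1, end = 5, running = 21
After iteration 2: left = 2, end = 4, running = 42
After iteration 3: left = 3, end = 3, running = 61
Loop ends.

Final answer: 61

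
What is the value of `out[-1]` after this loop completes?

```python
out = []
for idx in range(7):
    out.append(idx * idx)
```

Let's trace through this code step by step.

Initialize: out = []
Entering loop: for idx in range(7):
After iteration 1: idx = 0, out = [0]
After iteration 2: idx = 1, out = [0, 1]
After iteration 3: idx = 2, out = [0, 1, 4]
After iteration 4: idx = 3, out = [0, 1, 4, 9]
After iteration 5: idx = 4, out = [0, 1, 4, 9, 16]
After iteration 6: idx = 5, out = [0, 1, 4, 9, 16, 25]
After iteration 7: idx = 6, out = [0, 1, 4, 9, 16, 25, 36]
Loop ends.
out[-1] = 36

Final answer: 36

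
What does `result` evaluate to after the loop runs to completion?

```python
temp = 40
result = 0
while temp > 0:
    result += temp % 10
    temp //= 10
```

Let's trace through this code step by step.

Initialize: temp = 40
Initialize: result = 0
Entering loop: while temp > 0:
After iteration 1: temp = 4, result = 0
After iteration 2: temp = 0, result = 4
Loop ends.

Final answer: 4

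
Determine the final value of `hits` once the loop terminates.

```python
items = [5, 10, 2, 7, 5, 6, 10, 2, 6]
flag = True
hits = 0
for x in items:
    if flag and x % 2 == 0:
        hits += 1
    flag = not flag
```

Let's trace through this code step by step.

Initialize: items = [5, 10, 2, 7, 5, 6, 10, 2, 6]
Initialize: flag = True
Initialize: hits = 0
Entering loop: for x in items:
After iteration 1: x = 5, flag = False, hits = 0
After iteration 2: x = 10, flag = True, hits = 0
After iteration 3: x = 2, flag = False, hits = 1
After iteration 4: x = 7, flag = True, hits = 1
After iteration 5: x = 5, flag = False, hits = 1
After iteration 6: x = 6, flag = True, hits = 1
After iteration 7: x = 10, flag = False, hits = 2
After iteration 8: x = 2, flag = True, hits = 2
After iteration 9: x = 6, flag = False, hits = 3
Loop ends.

Final answer: 3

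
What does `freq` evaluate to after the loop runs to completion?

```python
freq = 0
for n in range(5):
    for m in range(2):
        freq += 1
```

Let's trace through this code step by step.

Initialize: freq = 0
Entering loop: for n in range(5):
After iteration 1: n = 0, freq = 2
After iteration 2: n = 1, freq = 4
After iteration 3: n = 2, freq = 6
After iteration 4: n = 3, freq = 8
After iteration 5: n = 4, freq = 10
Loop ends.

Final answer: 10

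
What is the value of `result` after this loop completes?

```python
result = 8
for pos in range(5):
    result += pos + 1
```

Let's trace through this code step by step.

Initialize: result = 8
Entering loop: for pos in range(5):
After iteration 1: pos = 0, result = 9
After iteration 2: pos = 1, result = 11
After iteration 3: pos = 2, result = 14
After iteration 4: pos = 3, result = 18
After iteration 5: pos = 4, result = 23
Loop ends.

Final answer: 23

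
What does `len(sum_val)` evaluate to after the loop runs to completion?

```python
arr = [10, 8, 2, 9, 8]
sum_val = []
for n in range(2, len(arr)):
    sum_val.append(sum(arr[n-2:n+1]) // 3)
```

Let's trace through this code step by step.

Initialize: arr = [10, 8, 2, 9, 8]
Initialize: sum_val = []
Entering loop: for n in range(2, len(arr)):
After iteration 1: n = 2, sum_val = [6]
After iteration 2: n = 3, sum_val = [6, 6]
After iteration 3: n = 4, sum_val = [6, 6, 6]
Loop ends.
len(sum_val) = 3

Final answer: 3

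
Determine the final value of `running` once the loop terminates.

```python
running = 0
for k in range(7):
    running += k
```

Let's trace through this code step by step.

Initialize: running = 0
Entering loop: for k in range(7):
After iteration 1: k = 0, running = 0
After iteration 2: k = 1, running = 1
After iteration 3: k = 2, running = 3
After iteration 4: k = 3, running = 6
After iteration 5: k = 4, running = 10
After iteration 6: k = 5, running = 15
After iteration 7: k = 6, running = 21
Loop ends.

Final answer: 21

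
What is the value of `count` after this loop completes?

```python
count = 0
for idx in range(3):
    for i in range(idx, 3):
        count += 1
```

Let's trace through this code step by step.

Initialize: count = 0
Entering loop: for idx in range(3):
After iteration 1: idx = 0, count = 3
After iteration 2: idx = 1, count = 5
After iteration 3: idx = 2, count = 6
Loop ends.

Final answer: 6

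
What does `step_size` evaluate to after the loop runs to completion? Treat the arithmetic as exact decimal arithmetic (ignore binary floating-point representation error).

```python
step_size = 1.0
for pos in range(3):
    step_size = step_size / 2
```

Let's trace through this code step by step.

Initialize: step_size = 1.0
Entering loop: for pos in range(3):
After iteration 1: pos = 0, step_size = 0.5
After iteration 2: pos = 1, step_size = 0.25
After iteration 3: pos = 2, step_size = 0.125
Loop ends.

Final answer: 0.125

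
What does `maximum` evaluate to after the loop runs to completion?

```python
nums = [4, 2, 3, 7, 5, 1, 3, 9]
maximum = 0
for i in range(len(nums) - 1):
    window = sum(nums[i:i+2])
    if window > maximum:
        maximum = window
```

Let's trace through this code step by step.

Initialize: nums = [4, 2, 3, 7, 5, 1, 3, 9]
Initialize: maximum = 0
Entering loop: for i in range(len(nums) - 1):
After iteration 1: i = 0, maximum = 6, window = 6
After iteration 2: i = 1, maximum = 6, window = 5
After iteration 3: i = 2, maximum = 10, window = 10
After iteration 4: i = 3, maximum = 12, window = 12
After iteration 5: i = 4, maximum = 12, window = 6
After iteration 6: i = 5, maximum = 12, window = 4
After iteration 7: i = 6, maximum = 12, window = 12
Loop ends.

Final answer: 12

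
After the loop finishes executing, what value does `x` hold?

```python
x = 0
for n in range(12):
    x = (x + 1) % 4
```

Let's trace through this code step by step.

Initialize: x = 0
Entering loop: for n in range(12):
After iteration 1: n = 0, x = 1
After iteration 2: n = 1, x = 2
After iteration 3: n = 2, x = 3
After iteration 4: n = 3, x = 0
After iteration 5: n = 4, x = 1
After iteration 6: n = 5, x = 2
After iteration 7: n = 6, x = 3
After iteration 8: n = 7, x = 0
After iteration 9: n = 8, x = 1
After iteration 10: n = 9, x = 2
After iteration 11: n = 10, x = 3
After iteration 12: n = 11, x = 0
Loop ends.

Final answer: 0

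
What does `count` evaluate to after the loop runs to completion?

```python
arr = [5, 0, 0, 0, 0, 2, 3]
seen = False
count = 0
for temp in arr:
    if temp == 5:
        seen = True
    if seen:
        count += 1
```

Let's trace through this code step by step.

Initialize: arr = [5, 0, 0, 0, 0, 2, 3]
Initialize: seen = False
Initialize: count = 0
Entering loop: for temp in arr:
After iteration 1: temp = 5, seen = True, count = 1
After iteration 2: temp = 0, seen = True, count = 2
After iteration 3: temp = 0, seen = True, count = 3
After iteration 4: temp = 0, seen = True, count = 4
After iteration 5: temp = 0, seen = True, count = 5
After iteration 6: temp = 2, seen = True, count = 6
After iteration 7: temp = 3, seen = True, count = 7
Loop ends.

Final answer: 7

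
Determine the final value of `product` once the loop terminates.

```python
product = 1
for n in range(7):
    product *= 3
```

Let's trace through this code step by step.

Initialize: product = 1
Entering loop: for n in range(7):
After iteration 1: n = 0, product = 3
After iteration 2: n = 1, product = 9
After iteration 3: n = 2, product = 27
After iteration 4: n = 3, product = 81
After iteration 5: n = 4, product = 243
After iteration 6: n = 5, product = 729
After iteration 7: n = 6, product = 2187
Loop ends.

Final answer: 2187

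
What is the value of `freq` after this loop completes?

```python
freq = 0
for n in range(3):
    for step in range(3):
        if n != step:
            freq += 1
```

Let's trace through this code step by step.

Initialize: freq = 0
Entering loop: for n in range(3):
After iteration 1: n = 0, freq = 2
After iteration 2: n = 1, freq = 4
After iteration 3: n = 2, freq = 6
Loop ends.

Final answer: 6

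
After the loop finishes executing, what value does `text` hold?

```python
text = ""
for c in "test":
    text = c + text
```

Let's trace through this code step by step.

Initialize: text = ''
Entering loop: for c in "test":
After iteration 1: c = 't', text = 't'
After iteration 2: c = 'e', text = 'et'
After iteration 3: c = 's', text = 'set'
After iteration 4: c = 't', text = 'tset'
Loop ends.

Final answer: 'tset'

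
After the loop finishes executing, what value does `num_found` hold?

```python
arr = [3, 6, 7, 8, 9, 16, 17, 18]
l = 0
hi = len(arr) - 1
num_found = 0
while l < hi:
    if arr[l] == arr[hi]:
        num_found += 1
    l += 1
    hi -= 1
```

Let's trace through this code step by step.

Initialize: arr = [3, 6, 7, 8, 9, 16, 17, 18]
Initialize: l = 0
Initialize: hi = 7
Initialize: num_found = 0
Entering loop: while l < hi:
After iteration 1: l = 1, hi = 6, num_found = 0
After iteration 2: l = 2, hi = 5, num_found = 0
After iteration 3: l = 3, hi = 4, num_found = 0
After iteration 4: l = 4, hi = 3, num_found = 0
Loop ends.

Final answer: 0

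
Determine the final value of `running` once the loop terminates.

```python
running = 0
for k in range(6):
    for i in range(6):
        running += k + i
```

Let's trace through this code step by step.

Initialize: running = 0
Entering loop: for k in range(6):
After iteration 1: k = 0, running = 15
After iteration 2: k = 1, running = 36
After iteration 3: k = 2, running = 63
After iteration 4: k = 3, running = 96
After iteration 5: k = 4, running = 135
After iteration 6: k = 5, running = 180
Loop ends.

Final answer: 180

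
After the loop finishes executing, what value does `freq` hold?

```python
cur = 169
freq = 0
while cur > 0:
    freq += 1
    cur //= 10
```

Let's trace through this code step by step.

Initialize: cur = 169
Initialize: freq = 0
Entering loop: while cur > 0:
After iteration 1: cur = 16, freq = 1
After iteration 2: cur = 1, freq = 2
After iteration 3: cur = 0, freq = 3
Loop ends.

Final answer: 3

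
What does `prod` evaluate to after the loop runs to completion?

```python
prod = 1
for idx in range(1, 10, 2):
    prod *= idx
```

Let's trace through this code step by step.

Initialize: prod = 1
Entering loop: for idx in range(1, 10, 2):
After iteration 1: idx = 1, prod = 1
After iteration 2: idx = 3, prod = 3
After iteration 3: idx = 5, prod = 15
After iteration 4: idx = 7, prod = 105
After iteration 5: idx = 9, prod = 945
Loop ends.

Final answer: 945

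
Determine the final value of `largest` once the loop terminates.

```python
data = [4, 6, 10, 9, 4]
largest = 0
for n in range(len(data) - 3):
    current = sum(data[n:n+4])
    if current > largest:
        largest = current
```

Let's trace through this code step by step.

Initialize: data = [4, 6, 10, 9, 4]
Initialize: largest = 0
Entering loop: for n in range(len(data) - 3):
After iteration 1: n = 0, largest = 29
After iteration 2: n = 1, largest = 29
Loop ends.

Final answer: 29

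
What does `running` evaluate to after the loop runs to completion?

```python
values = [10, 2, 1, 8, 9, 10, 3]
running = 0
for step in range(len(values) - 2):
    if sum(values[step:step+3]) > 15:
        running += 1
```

Let's trace through this code step by step.

Initialize: values = [10, 2, 1, 8, 9, 10, 3]
Initialize: running = 0
Entering loop: for step in range(len(values) - 2):
After iteration 1: step = 0, running = 0
After iteration 2: step = 1, running = 0
After iteration 3: step = 2, running = 1
After iteration 4: step = 3, running = 2
After iteration 5: step = 4, running = 3
Loop ends.

Final answer: 3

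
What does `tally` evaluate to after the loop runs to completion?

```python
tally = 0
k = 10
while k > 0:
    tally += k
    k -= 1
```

Let's trace through this code step by step.

Initialize: tally = 0
Initialize: k = 10
Entering loop: while k > 0:
After iteration 1: tally = 10, k = 9
After iteration 2: tally = 19, k = 8
After iteration 3: tally = 27, k = 7
After iteration 4: tally = 34, k = 6
After iteration 5: tally = 40, k = 5
After iteration 6: tally = 45, k = 4
After iteration 7: tally = 49, k = 3
After iteration 8: tally = 52, k = 2
After iteration 9: tally = 54, k = 1
After iteration 10: tally = 55, k = 0
Loop ends.

Final answer: 55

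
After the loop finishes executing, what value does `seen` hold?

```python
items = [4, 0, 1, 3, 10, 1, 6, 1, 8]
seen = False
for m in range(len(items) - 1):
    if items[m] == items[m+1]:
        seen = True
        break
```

Let's trace through this code step by step.

Initialize: items = [4, 0, 1, 3, 10, 1, 6, 1, 8]
Initialize: seen = False
Entering loop: for m in range(len(items) - 1):
After iteration 1: m = 0, seen = False
After iteration 2: m = 1, seen = False
After iteration 3: m = 2, seen = False
After iteration 4: m = 3, seen = False
After iteration 5: m = 4, seen = False
After iteration 6: m = 5, seen = False
After iteration 7: m = 6, seen = False
After iteration 8: m = 7, seen = False
Loop ends.

Final answer: False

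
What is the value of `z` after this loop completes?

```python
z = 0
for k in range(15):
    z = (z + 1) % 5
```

Let's trace through this code step by step.

Initialize: z = 0
Entering loop: for k in range(15):
After iteration 1: k = 0, z = 1
After iteration 2: k = 1, z = 2
After iteration 3: k = 2, z = 3
After iteration 4: k = 3, z = 4
After iteration 5: k = 4, z = 0
After iteration 6: k = 5, z = 1
After iteration 7: k = 6, z = 2
After iteration 8: k = 7, z = 3
After iteration 9: k = 8, z = 4
After iteration 10: k = 9, z = 0
After iteration 11: k = 10, z = 1
After iteration 12: k = 11, z = 2
After iteration 13: k = 12, z = 3
After iteration 14: k = 13, z = 4
After iteration 15: k = 14, z = 0
Loop ends.

Final answer: 0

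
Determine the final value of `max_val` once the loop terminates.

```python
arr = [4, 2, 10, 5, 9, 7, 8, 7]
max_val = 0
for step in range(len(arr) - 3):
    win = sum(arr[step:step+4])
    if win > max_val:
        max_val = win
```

Let's trace through this code step by step.

Initialize: arr = [4, 2, 10, 5, 9, 7, 8, 7]
Initialize: max_val = 0
Entering loop: for step in range(len(arr) - 3):
After iteration 1: step = 0, max_val = 21, win = 21
After iteration 2: step = 1, max_val = 26, win = 26
After iteration 3: step = 2, max_val = 31, win = 31
After iteration 4: step = 3, max_val = 31, win = 29
After iteration 5: step = 4, max_val = 31, win = 31
Loop ends.

Final answer: 31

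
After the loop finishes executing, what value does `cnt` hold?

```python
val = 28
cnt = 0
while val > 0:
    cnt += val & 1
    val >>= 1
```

Let's trace through this code step by step.

Initialize: val = 28
Initialize: cnt = 0
Entering loop: while val > 0:
After iteration 1: val = 14, cnt = 0
After iteration 2: val = 7, cnt = 0
After iteration 3: val = 3, cnt = 1
After iteration 4: val = 1, cnt = 2
After iteration 5: val = 0, cnt = 3
Loop ends.

Final answer: 3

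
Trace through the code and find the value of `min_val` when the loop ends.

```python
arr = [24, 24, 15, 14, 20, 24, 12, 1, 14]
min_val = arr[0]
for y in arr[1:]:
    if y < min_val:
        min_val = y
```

Let's trace through this code step by step.

Initialize: arr = [24, 24, 15, 14, 20, 24, 12, 1, 14]
Initialize: min_val = 24
Entering loop: for y in arr[1:]:
After iteration 1: y = 24, min_val = 24
After iteration 2: y = 15, min_val = 15
After iteration 3: y = 14, min_val = 14
After iteration 4: y = 20, min_val = 14
After iteration 5: y = 24, min_val = 14
After iteration 6: y = 12, min_val = 12
After iteration 7: y = 1, min_val = 1
After iteration 8: y = 14, min_val = 1
Loop ends.

Final answer: 1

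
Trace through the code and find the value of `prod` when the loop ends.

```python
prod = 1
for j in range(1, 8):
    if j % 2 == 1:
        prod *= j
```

Let's trace through this code step by step.

Initialize: prod = 1
Entering loop: for j in range(1, 8):
After iteration 1: j = 1, prod = 1
After iteration 2: j = 2, prod = 1
After iteration 3: j = 3, prod = 3
After iteration 4: j = 4, prod = 3
After iteration 5: j = 5, prod = 15
After iteration 6: j = 6, prod = 15
After iteration 7: j = 7, prod = 105
Loop ends.

Final answer: 105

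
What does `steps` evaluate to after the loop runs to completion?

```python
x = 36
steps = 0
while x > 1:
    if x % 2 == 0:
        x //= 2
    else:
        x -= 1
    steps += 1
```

Let's trace through this code step by step.

Initialize: x = 36
Initialize: steps = 0
Entering loop: while x > 1:
After iteration 1: x = 18, steps = 1
After iteration 2: x = 9, steps = 2
After iteration 3: x = 8, steps = 3
After iteration 4: x = 4, steps = 4
After iteration 5: x = 2, steps = 5
After iteration 6: x = 1, steps = 6
Loop ends.

Final answer: 6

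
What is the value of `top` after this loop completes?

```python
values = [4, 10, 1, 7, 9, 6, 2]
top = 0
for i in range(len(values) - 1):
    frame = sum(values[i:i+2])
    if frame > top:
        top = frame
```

Let's trace through this code step by step.

Initialize: values = [4, 10, 1, 7, 9, 6, 2]
Initialize: top = 0
Entering loop: for i in range(len(values) - 1):
After iteration 1: i = 0, top = 14, frame = 14
After iteration 2: i = 1, top = 14, frame = 11
After iteration 3: i = 2, top = 14, frame = 8
After iteration 4: i = 3, top = 16, frame = 16
After iteration 5: i = 4, top = 16, frame = 15
After iteration 6: i = 5, top = 16, frame = 8
Loop ends.

Final answer: 16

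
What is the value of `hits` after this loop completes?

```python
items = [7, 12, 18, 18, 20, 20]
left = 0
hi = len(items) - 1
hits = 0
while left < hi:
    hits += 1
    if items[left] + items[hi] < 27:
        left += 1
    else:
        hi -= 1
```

Let's trace through this code step by step.

Initialize: items = [7, 12, 18, 18, 20, 20]
Initialize: left = 0
Initialize: hi = 5
Initialize: hits = 0
Entering loop: while left < hi:
After iteration 1: left = 0, hi = 4, hits = 1
After iteration 2: left = 0, hi = 3, hits = 2
After iteration 3: left = 1, hi = 3, hits = 3
After iteration 4: left = 1, hi = 2, hits = 4
After iteration 5: left = 1, hi = 1, hits = 5
Loop ends.

Final answer: 5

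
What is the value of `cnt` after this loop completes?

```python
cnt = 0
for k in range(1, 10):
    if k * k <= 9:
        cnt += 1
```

Let's trace through this code step by step.

Initialize: cnt = 0
Entering loop: for k in range(1, 10):
After iteration 1: k = 1, cnt = 1
After iteration 2: k = 2, cnt = 2
After iteration 3: k = 3, cnt = 3
After iteration 4: k = 4, cnt = 3
After iteration 5: k = 5, cnt = 3
After iteration 6: k = 6, cnt = 3
After iteration 7: k = 7, cnt = 3
After iteration 8: k = 8, cnt = 3
After iteration 9: k = 9, cnt = 3
Loop ends.

Final answer: 3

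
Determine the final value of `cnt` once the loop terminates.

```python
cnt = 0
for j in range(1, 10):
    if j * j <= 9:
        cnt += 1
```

Let's trace through this code step by step.

Initialize: cnt = 0
Entering loop: for j in range(1, 10):
After iteration 1: j = 1, cnt = 1
After iteration 2: j = 2, cnt = 2
After iteration 3: j = 3, cnt = 3
After iteration 4: j = 4, cnt = 3
After iteration 5: j = 5, cnt = 3
After iteration 6: j = 6, cnt = 3
After iteration 7: j = 7, cnt = 3
After iteration 8: j = 8, cnt = 3
After iteration 9: j = 9, cnt = 3
Loop ends.

Final answer: 3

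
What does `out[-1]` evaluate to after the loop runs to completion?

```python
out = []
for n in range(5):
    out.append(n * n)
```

Let's trace through this code step by step.

Initialize: out = []
Entering loop: for n in range(5):
After iteration 1: n = 0, out = [0]
After iteration 2: n = 1, out = [0, 1]
After iteration 3: n = 2, out = [0, 1, 4]
After iteration 4: n = 3, out = [0, 1, 4, 9]
After iteration 5: n = 4, out = [0, 1, 4, 9, 16]
Loop ends.
out[-1] = 16

Final answer: 16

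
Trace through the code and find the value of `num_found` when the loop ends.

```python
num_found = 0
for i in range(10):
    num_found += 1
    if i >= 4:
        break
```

Let's trace through this code step by step.

Initialize: num_found = 0
Entering loop: for i in range(10):
After iteration 1: i = 0, num_found = 1
After iteration 2: i = 1, num_found = 2
After iteration 3: i = 2, num_found = 3
After iteration 4: i = 3, num_found = 4
After iteration 5: i = 4, num_found = 5
Loop ends.

Final answer: 5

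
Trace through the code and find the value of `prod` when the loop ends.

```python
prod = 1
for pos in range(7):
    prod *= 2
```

Let's trace through this code step by step.

Initialize: prod = 1
Entering loop: for pos in range(7):
After iteration 1: pos = 0, prod = 2
After iteration 2: pos = 1, prod = 4
After iteration 3: pos = 2, prod = 8
After iteration 4: pos = 3, prod = 16
After iteration 5: pos = 4, prod = 32
After iteration 6: pos = 5, prod = 64
After iteration 7: pos = 6, prod = 128
Loop ends.

Final answer: 128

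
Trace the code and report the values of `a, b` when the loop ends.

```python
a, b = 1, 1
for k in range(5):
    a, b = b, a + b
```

Let's trace through this code step by step.

Initialize: a = 1
Initialize: b = 1
Entering loop: for k in range(5):
After iteration 1: k = 0, a = 1, b = 2
After iteration 2: k = 1, a = 2, b = 3
After iteration 3: k = 2, a = 3, b = 5
After iteration 4: k = 3, a = 5, b = 8
After iteration 5: k = 4, a = 8, b = 13
Loop ends.

Final answer: 8, 13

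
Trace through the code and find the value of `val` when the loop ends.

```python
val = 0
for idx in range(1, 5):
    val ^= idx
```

Let's trace through this code step by step.

Initialize: val = 0
Entering loop: for idx in range(1, 5):
After iteration 1: idx = 1, val = 1
After iteration 2: idx = 2, val = 3
After iteration 3: idx = 3, val = 0
After iteration 4: idx = 4, val = 4
Loop ends.

Final answer: 4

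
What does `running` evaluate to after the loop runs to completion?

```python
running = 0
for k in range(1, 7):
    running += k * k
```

Let's trace through this code step by step.

Initialize: running = 0
Entering loop: for k in range(1, 7):
After iteration 1: k = 1, running = 1
After iteration 2: k = 2, running = 5
After iteration 3: k = 3, running = 14
After iteration 4: k = 4, running = 30
After iteration 5: k = 5, running = 55
After iteration 6: k = 6, running = 91
Loop ends.

Final answer: 91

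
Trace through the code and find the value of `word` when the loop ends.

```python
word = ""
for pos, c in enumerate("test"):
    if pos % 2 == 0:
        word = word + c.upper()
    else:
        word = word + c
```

Let's trace through this code step by step.

Initialize: word = ''
Entering loop: for pos, c in enumerate("test"):
After iteration 1: pos = 0, c = 't', word = 'T'
After iteration 2: pos = 1, c = 'e', word = 'Te'
After iteration 3: pos = 2, c = 's', word = 'TeS'
After iteration 4: pos = 3, c = 't', word = 'TeSt'
Loop ends.

Final answer: 'TeSt'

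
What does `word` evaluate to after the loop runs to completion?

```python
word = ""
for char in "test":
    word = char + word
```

Let's trace through this code step by step.

Initialize: word = ''
Entering loop: for char in "test":
After iteration 1: char = 't', word = 't'
After iteration 2: char = 'e', word = 'et'
After iteration 3: char = 's', word = 'set'
After iteration 4: char = 't', word = 'tset'
Loop ends.

Final answer: 'tset'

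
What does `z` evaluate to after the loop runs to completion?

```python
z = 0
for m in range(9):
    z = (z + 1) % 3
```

Let's trace through this code step by step.

Initialize: z = 0
Entering loop: for m in range(9):
After iteration 1: m = 0, z = 1
After iteration 2: m = 1, z = 2
After iteration 3: m = 2, z = 0
After iteration 4: m = 3, z = 1
After iteration 5: m = 4, z = 2
After iteration 6: m = 5, z = 0
After iteration 7: m = 6, z = 1
After iteration 8: m = 7, z = 2
After iteration 9: m = 8, z = 0
Loop ends.

Final answer: 0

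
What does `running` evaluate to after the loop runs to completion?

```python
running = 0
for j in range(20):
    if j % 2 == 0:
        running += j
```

Let's trace through this code step by step.

Initialize: running = 0
Entering loop: for j in range(20):
After iteration 1: j = 0, running = 0
After iteration 2: j = 1, running = 0
After iteration 3: j = 2, running = 2
After iteration 4: j = 3, running = 2
After iteration 5: j = 4, running = 6
After iteration 6: j = 5, running = 6
After iteration 7: j = 6, running = 12
After iteration 8: j = 7, running = 12
After iteration 9: j = 8, running = 20
After iteration 10: j = 9, running = 20
After iteration 11: j = 10, running = 30
After iteration 12: j = 11, running = 30
After iteration 13: j = 12, running = 42
After iteration 14: j = 13, running = 42
After iteration 15: j = 14, running = 56
After iteration 16: j = 15, running = 56
After iteration 17: j = 16, running = 72
After iteration 18: j = 17, running = 72
After iteration 19: j = 18, running = 90
After iteration 20: j = 19, running = 90
Loop ends.

Final answer: 90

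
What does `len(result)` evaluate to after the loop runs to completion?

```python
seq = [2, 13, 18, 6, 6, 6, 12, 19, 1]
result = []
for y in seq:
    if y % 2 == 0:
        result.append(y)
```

Let's trace through this code step by step.

Initialize: seq = [2, 13, 18, 6, 6, 6, 12, 19, 1]
Initialize: result = []
Entering loop: for y in seq:
After iteration 1: y = 2, result = [2]
After iteration 2: y = 13, result = [2]
After iteration 3: y = 18, result = [2, 18]
After iteration 4: y = 6, result = [2, 18, 6]
After iteration 5: y = 6, result = [2, 18, 6, 6]
After iteration 6: y = 6, result = [2, 18, 6, 6, 6]
After iteration 7: y = 12, result = [2, 18, 6, 6, 6, 12]
After iteration 8: y = 19, result = [2, 18, 6, 6, 6, 12]
After iteration 9: y = 1, result = [2, 18, 6, 6, 6, 12]
Loop ends.
len(result) = 6

Final answer: 6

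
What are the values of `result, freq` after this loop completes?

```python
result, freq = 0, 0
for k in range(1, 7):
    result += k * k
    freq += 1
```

Let's trace through this code step by step.

Initialize: result = 0
Initialize: freq = 0
Entering loop: for k in range(1, 7):
After iteration 1: k = 1, result = 1, freq = 1
After iteration 2: k = 2, result = 5, freq = 2
After iteration 3: k = 3, result = 14, freq = 3
After iteration 4: k = 4, result = 30, freq = 4
After iteration 5: k = 5, result = 55, freq = 5
After iteration 6: k = 6, result = 91, freq = 6
Loop ends.

Final answer: 91, 6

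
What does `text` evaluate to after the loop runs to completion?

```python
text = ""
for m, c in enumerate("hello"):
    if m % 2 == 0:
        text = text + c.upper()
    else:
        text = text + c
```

Let's trace through this code step by step.

Initialize: text = ''
Entering loop: for m, c in enumerate("hello"):
After iteration 1: m = 0, c = 'h', text = 'H'
After iteration 2: m = 1, c = 'e', text = 'He'
After iteration 3: m = 2, c = 'l', text = 'HeL'
After iteration 4: m = 3, c = 'l', text = 'HeLl'
After iteration 5: m = 4, c = 'o', text = 'HeLlO'
Loop ends.

Final answer: 'HeLlO'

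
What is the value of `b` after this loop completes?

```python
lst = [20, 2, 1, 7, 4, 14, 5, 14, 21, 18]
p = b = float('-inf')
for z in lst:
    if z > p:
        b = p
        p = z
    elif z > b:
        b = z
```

Let's trace through this code step by step.

Initialize: lst = [20, 2, 1, 7, 4, 14, 5, 14, 21, 18]
Initialize: p = -inf
Initialize: b = -inf
Entering loop: for z in lst:
After iteration 1: z = 20, p = 20, b = -inf
After iteration 2: z = 2, p = 20, b = 2
After iteration 3: z = 1, p = 20, b = 2
After iteration 4: z = 7, p = 20, b = 7
After iteration 5: z = 4, p = 20, b = 7
After iteration 6: z = 14, p = 20, b = 14
After iteration 7: z = 5, p = 20, b = 14
After iteration 8: z = 14, p = 20, b = 14
After iteration 9: z = 21, p = 21, b = 20
After iteration 10: z = 18, p = 21, b = 20
Loop ends.

Final answer: 20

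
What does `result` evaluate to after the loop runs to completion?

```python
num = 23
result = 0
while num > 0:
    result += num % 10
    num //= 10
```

Let's trace through this code step by step.

Initialize: num = 23
Initialize: result = 0
Entering loop: while num > 0:
After iteration 1: num = 2, result = 3
After iteration 2: num = 0, result = 5
Loop ends.

Final answer: 5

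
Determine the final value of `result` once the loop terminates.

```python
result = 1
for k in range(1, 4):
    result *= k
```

Let's trace through this code step by step.

Initialize: result = 1
Entering loop: for k in range(1, 4):
After iteration 1: k = 1, result = 1
After iteration 2: k = 2, result = 2
After iteration 3: k = 3, result = 6
Loop ends.

Final answer: 6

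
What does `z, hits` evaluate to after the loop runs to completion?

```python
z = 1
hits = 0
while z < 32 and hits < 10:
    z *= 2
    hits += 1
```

Let's trace through this code step by step.

Initialize: z = 1
Initialize: hits = 0
Entering loop: while z < 32 and hits < 10:
After iteration 1: z = 2, hits = 1
After iteration 2: z = 4, hits = 2
After iteration 3: z = 8, hits = 3
After iteration 4: z = 16, hits = 4
After iteration 5: z = 32, hits = 5
Loop ends.

Final answer: 32, 5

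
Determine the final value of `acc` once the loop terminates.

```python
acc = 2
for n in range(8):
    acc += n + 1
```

Let's trace through this code step by step.

Initialize: acc = 2
Entering loop: for n in range(8):
After iteration 1: n = 0, acc = 3
After iteration 2: n = 1, acc = 5
After iteration 3: n = 2, acc = 8
After iteration 4: n = 3, acc = 12
After iteration 5: n = 4, acc = 17
After iteration 6: n = 5, acc = 23
After iteration 7: n = 6, acc = 30
After iteration 8: n = 7, acc = 38
Loop ends.

Final answer: 38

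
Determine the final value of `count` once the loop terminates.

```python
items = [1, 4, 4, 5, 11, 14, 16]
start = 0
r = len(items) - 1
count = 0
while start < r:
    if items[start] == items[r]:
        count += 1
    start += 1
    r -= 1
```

Let's trace through this code step by step.

Initialize: items = [1, 4, 4, 5, 11, 14, 16]
Initialize: start = 0
Initialize: r = 6
Initialize: count = 0
Entering loop: while start < r:
After iteration 1: start = 1, r = 5, count = 0
After iteration 2: start = 2, r = 4, count = 0
After iteration 3: start = 3, r = 3, count = 0
Loop ends.

Final answer: 0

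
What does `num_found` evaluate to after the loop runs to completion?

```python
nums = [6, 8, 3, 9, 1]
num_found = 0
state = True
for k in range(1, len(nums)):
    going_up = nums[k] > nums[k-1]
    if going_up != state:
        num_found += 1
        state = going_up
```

Let's trace through this code step by step.

Initialize: nums = [6, 8, 3, 9, 1]
Initialize: num_found = 0
Initialize: state = True
Entering loop: for k in range(1, len(nums)):
After iteration 1: k = 1, num_found = 0, state = True, going_up = True
After iteration 2: k = 2, num_found = 1, state = False, going_up = False
After iteration 3: k = 3, num_found = 2, state = True, going_up = True
After iteration 4: k = 4, num_found = 3, state = False, going_up = False
Loop ends.

Final answer: 3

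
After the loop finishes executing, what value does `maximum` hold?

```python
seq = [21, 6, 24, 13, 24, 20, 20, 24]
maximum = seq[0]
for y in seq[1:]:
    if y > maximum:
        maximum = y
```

Let's trace through this code step by step.

Initialize: seq = [21, 6, 24, 13, 24, 20, 20, 24]
Initialize: maximum = 21
Entering loop: for y in seq[1:]:
After iteration 1: y = 6, maximum = 21
After iteration 2: y = 24, maximum = 24
After iteration 3: y = 13, maximum = 24
After iteration 4: y = 24, maximum = 24
After iteration 5: y = 20, maximum = 24
After iteration 6: y = 20, maximum = 24
After iteration 7: y = 24, maximum = 24
Loop ends.

Final answer: 24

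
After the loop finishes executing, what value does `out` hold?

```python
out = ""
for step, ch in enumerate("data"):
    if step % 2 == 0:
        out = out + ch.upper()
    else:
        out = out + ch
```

Let's trace through this code step by step.

Initialize: out = ''
Entering loop: for step, ch in enumerate("data"):
After iteration 1: step = 0, ch = 'd', out = 'D'
After iteration 2: step = 1, ch = 'a', out = 'Da'
After iteration 3: step = 2, ch = 't', out = 'DaT'
After iteration 4: step = 3, ch = 'a', out = 'DaTa'
Loop ends.

Final answer: 'DaTa'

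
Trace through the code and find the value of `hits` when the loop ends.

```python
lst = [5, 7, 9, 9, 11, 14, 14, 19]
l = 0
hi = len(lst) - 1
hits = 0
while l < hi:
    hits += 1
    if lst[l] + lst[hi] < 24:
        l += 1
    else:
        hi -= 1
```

Let's trace through this code step by step.

Initialize: lst = [5, 7, 9, 9, 11, 14, 14, 19]
Initialize: l = 0
Initialize: hi = 7
Initialize: hits = 0
Entering loop: while l < hi:
After iteration 1: l = 0, hi = 6, hits = 1
After iteration 2: l = 1, hi = 6, hits = 2
After iteration 3: l = 2, hi = 6, hits = 3
After iteration 4: l = 3, hi = 6, hits = 4
After iteration 5: l = 4, hi = 6, hits = 5
After iteration 6: l = 4, hi = 5, hits = 6
After iteration 7: l = 4, hi = 4, hits = 7
Loop ends.

Final answer: 7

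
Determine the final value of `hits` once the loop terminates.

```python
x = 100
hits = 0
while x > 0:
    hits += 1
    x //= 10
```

Let's trace through this code step by step.

Initialize: x = 100
Initialize: hits = 0
Entering loop: while x > 0:
After iteration 1: x = 10, hits = 1
After iteration 2: x = 1, hits = 2
After iteration 3: x = 0, hits = 3
Loop ends.

Final answer: 3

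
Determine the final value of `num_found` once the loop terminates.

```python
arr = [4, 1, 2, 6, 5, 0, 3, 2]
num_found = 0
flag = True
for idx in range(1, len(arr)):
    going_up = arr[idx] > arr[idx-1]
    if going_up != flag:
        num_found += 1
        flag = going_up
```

Let's trace through this code step by step.

Initialize: arr = [4, 1, 2, 6, 5, 0, 3, 2]
Initialize: num_found = 0
Initialize: flag = True
Entering loop: for idx in range(1, len(arr)):
After iteration 1: idx = 1, num_found = 1, flag = False, going_up = False
After iteration 2: idx = 2, num_found = 2, flag = True, going_up = True
After iteration 3: idx = 3, num_found = 2, flag = True, going_up = True
After iteration 4: idx = 4, num_found = 3, flag = False, going_up = False
After iteration 5: idx = 5, num_found = 3, flag = False, going_up = False
After iteration 6: idx = 6, num_found = 4, flag = True, going_up = True
After iteration 7: idx = 7, num_found = 5, flag = False, going_up = False
Loop ends.

Final answer: 5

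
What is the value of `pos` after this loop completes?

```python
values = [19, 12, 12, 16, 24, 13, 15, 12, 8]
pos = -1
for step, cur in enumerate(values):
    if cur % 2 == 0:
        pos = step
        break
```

Let's trace through this code step by step.

Initialize: values = [19, 12, 12, 16, 24, 13, 15, 12, 8]
Initialize: pos = -1
Entering loop: for step, cur in enumerate(values):
After iteration 1: step = 0, cur = 19, pos = -1
After iteration 2: step = 1, cur = 12, pos = 1
Loop ends.

Final answer: 1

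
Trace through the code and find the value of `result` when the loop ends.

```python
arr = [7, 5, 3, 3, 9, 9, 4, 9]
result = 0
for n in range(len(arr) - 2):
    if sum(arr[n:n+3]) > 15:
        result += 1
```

Let's trace through this code step by step.

Initialize: arr = [7, 5, 3, 3, 9, 9, 4, 9]
Initialize: result = 0
Entering loop: for n in range(len(arr) - 2):
After iteration 1: n = 0, result = 0
After iteration 2: n = 1, result = 0
After iteration 3: n = 2, result = 0
After iteration 4: n = 3, result = 1
After iteration 5: n = 4, result = 2
After iteration 6: n = 5, result = 3
Loop ends.

Final answer: 3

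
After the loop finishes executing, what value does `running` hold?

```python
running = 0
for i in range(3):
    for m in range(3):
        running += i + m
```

Let's trace through this code step by step.

Initialize: running = 0
Entering loop: for i in range(3):
After iteration 1: i = 0, running = 3
After iteration 2: i = 1, running = 9
After iteration 3: i = 2, running = 18
Loop ends.

Final answer: 18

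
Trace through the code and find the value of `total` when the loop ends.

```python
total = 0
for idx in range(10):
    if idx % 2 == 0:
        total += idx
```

Let's trace through this code step by step.

Initialize: total = 0
Entering loop: for idx in range(10):
After iteration 1: idx = 0, total = 0
After iteration 2: idx = 1, total = 0
After iteration 3: idx = 2, total = 2
After iteration 4: idx = 3, total = 2
After iteration 5: idx = 4, total = 6
After iteration 6: idx = 5, total = 6
After iteration 7: idx = 6, total = 12
After iteration 8: idx = 7, total = 12
After iteration 9: idx = 8, total = 20
After iteration 10: idx = 9, total = 20
Loop ends.

Final answer: 20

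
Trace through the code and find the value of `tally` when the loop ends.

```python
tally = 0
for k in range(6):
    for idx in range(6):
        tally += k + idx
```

Let's trace through this code step by step.

Initialize: tally = 0
Entering loop: for k in range(6):
After iteration 1: k = 0, tally = 15
After iteration 2: k = 1, tally = 36
After iteration 3: k = 2, tally = 63
After iteration 4: k = 3, tally = 96
After iteration 5: k = 4, tally = 135
After iteration 6: k = 5, tally = 180
Loop ends.

Final answer: 180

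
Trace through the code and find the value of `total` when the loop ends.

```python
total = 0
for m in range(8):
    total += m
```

Let's trace through this code step by step.

Initialize: total = 0
Entering loop: for m in range(8):
After iteration 1: m = 0, total = 0
After iteration 2: m = 1, total = 1
After iteration 3: m = 2, total = 3
After iteration 4: m = 3, total = 6
After iteration 5: m = 4, total = 10
After iteration 6: m = 5, total = 15
After iteration 7: m = 6, total = 21
After iteration 8: m = 7, total = 28
Loop ends.

Final answer: 28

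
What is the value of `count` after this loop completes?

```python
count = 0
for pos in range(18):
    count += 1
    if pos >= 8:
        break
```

Let's trace through this code step by step.

Initialize: count = 0
Entering loop: for pos in range(18):
After iteration 1: pos = 0, count = 1
After iteration 2: pos = 1, count = 2
After iteration 3: pos = 2, count = 3
After iteration 4: pos = 3, count = 4
After iteration 5: pos = 4, count = 5
After iteration 6: pos = 5, count = 6
After iteration 7: pos = 6, count = 7
After iteration 8: pos = 7, count = 8
After iteration 9: pos = 8, count = 9
Loop ends.

Final answer: 9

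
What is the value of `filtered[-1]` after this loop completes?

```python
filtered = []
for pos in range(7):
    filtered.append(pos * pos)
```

Let's trace through this code step by step.

Initialize: filtered = []
Entering loop: for pos in range(7):
After iteration 1: pos = 0, filtered = [0]
After iteration 2: pos = 1, filtered = [0, 1]
After iteration 3: pos = 2, filtered = [0, 1, 4]
After iteration 4: pos = 3, filtered = [0, 1, 4, 9]
After iteration 5: pos = 4, filtered = [0, 1, 4, 9, 16]
After iteration 6: pos = 5, filtered = [0, 1, 4, 9, 16, 25]
After iteration 7: pos = 6, filtered = [0, 1, 4, 9, 16, 25, 36]
Loop ends.
filtered[-1] = 36

Final answer: 36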